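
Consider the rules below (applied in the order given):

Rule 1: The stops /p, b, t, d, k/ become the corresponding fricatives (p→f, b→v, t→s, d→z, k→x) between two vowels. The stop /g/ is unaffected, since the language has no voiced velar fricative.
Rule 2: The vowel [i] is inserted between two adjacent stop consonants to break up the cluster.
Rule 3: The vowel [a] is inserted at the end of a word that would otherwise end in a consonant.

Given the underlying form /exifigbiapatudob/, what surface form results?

exifigibiafasuzoba

Rule 1 (intervocalic spirantization): /p/ is a stop between vowels /a/ and /a/, so it spirantizes to the fricative [f]. /t/ is a stop between vowels /a/ and /u/, so it spirantizes to the fricative [s]. /d/ is a stop between vowels /u/ and /o/, so it spirantizes to the fricative [z]. /exifigbiapatudob/ → exifigbiafasuzob.
Rule 2 (stop-cluster i-epenthesis): /g/ and /b/ form a stop–stop cluster, so [i] is inserted between them. /exifigbiafasuzob/ → exifigibiafasuzob.
Rule 3 (final a-epenthesis): the form ends in the consonant /b/, so [a] is inserted word-finally. /exifigibiafasuzob/ → exifigibiafasuzoba.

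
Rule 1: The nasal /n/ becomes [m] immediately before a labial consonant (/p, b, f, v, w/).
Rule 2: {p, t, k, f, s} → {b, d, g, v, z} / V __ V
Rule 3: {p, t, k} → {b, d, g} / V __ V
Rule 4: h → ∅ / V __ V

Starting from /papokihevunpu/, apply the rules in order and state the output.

Rule 1 (nasal place assimilation): /n/ precedes the labial consonant /p/, so it assimilates in place to [m]. /papokihevunpu/ → papokihevumpu.
Rule 2 (intervocalic voicing): /p/ is a voiceless obstruent between vowels /a/ and /o/, so it voices to [b]. /k/ is a voiceless obstruent between vowels /o/ and /i/, so it voices to [g]. /papokihevumpu/ → pabogihevumpu.
Rule 3 (intervocalic voicing): no segment meets the environment; /pabogihevumpu/ is unchanged.
Rule 4 (intervocalic h-deletion): /h/ occurs between vowels /i/ and /e/, so it deletes. /pabogihevumpu/ → pabogievumpu.

pabogievumpu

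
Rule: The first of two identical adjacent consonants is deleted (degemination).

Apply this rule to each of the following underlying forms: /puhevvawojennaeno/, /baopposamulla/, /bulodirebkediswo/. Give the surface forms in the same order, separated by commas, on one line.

puhevawojenaeno, baoposamula, bulodirebkediswo

/puhevvawojennaeno/: /vv/ is a geminate; the first /v/ deletes. /nn/ is a geminate; the first /n/ deletes. → [puhevawojenaeno].
/baopposamulla/: /pp/ is a geminate; the first /p/ deletes. /ll/ is a geminate; the first /l/ deletes. → [baoposamula].
/bulodirebkediswo/: the rule's environment is not met; surfaces unchanged as [bulodirebkediswo].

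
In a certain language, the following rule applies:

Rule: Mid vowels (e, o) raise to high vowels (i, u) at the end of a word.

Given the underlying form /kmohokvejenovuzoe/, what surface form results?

kmohokvejenovuzoi

/e/ is a mid vowel in word-final position, so it raises to [i].
The other instances of /o/, /e/ do not occur in the required environment and remain unchanged.
Surface form: [kmohokvejenovuzoi].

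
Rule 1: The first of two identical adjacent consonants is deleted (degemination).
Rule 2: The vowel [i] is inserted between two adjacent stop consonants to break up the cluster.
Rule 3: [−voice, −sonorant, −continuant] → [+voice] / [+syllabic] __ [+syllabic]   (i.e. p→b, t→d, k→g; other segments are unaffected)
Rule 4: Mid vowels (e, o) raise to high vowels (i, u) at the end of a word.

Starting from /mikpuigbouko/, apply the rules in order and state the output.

Rule 1 (degemination): no segment meets the environment; /mikpuigbouko/ is unchanged.
Rule 2 (stop-cluster i-epenthesis): /k/ and /p/ form a stop–stop cluster, so [i] is inserted between them. /g/ and /b/ form a stop–stop cluster, so [i] is inserted between them. /mikpuigbouko/ → mikipuigibouko.
Rule 3 (intervocalic voicing): /k/ is a voiceless stop between vowels /i/ and /i/, so it voices to [g]. /p/ is a voiceless stop between vowels /i/ and /u/, so it voices to [b]. /k/ is a voiceless stop between vowels /u/ and /o/, so it voices to [g]. /mikipuigibouko/ → migibuigibougo.
Rule 4 (final vowel raising): /o/ is a mid vowel in word-final position, so it raises to [u]. /migibuigibougo/ → migibuigibougu.

migibuigibougu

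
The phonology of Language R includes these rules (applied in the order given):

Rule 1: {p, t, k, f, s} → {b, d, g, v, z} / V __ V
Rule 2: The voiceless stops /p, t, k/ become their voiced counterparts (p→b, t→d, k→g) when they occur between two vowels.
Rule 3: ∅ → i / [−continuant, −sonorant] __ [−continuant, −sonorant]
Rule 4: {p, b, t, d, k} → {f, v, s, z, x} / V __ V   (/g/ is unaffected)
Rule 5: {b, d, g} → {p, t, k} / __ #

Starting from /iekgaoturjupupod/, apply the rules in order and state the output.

iexigaozurjuvuvot

Rule 1 (intervocalic voicing): /t/ is a voiceless obstruent between vowels /o/ and /u/, so it voices to [d]. /p/ is a voiceless obstruent between vowels /u/ and /u/, so it voices to [b]. /p/ is a voiceless obstruent between vowels /u/ and /o/, so it voices to [b]. /iekgaoturjupupod/ → iekgaodurjububod.
Rule 2 (intervocalic voicing): no segment meets the environment; /iekgaodurjububod/ is unchanged.
Rule 3 (stop-cluster i-epenthesis): /k/ and /g/ form a stop–stop cluster, so [i] is inserted between them. /iekgaodurjububod/ → iekigaodurjububod.
Rule 4 (intervocalic spirantization): /k/ is a stop between vowels /e/ and /i/, so it spirantizes to the fricative [x]. /d/ is a stop between vowels /o/ and /u/, so it spirantizes to the fricative [z]. /b/ is a stop between vowels /u/ and /u/, so it spirantizes to the fricative [v]. /b/ is a stop between vowels /u/ and /o/, so it spirantizes to the fricative [v]. /iekigaodurjububod/ → iexigaozurjuvuvod.
Rule 5 (final devoicing): /d/ is a voiced stop in word-final position, so it devoices to [t]. /iexigaozurjuvuvod/ → iexigaozurjuvuvot.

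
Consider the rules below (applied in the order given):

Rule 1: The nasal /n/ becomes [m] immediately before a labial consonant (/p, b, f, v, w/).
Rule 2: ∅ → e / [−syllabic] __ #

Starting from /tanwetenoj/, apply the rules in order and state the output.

tamwetenoje

Rule 1 (nasal place assimilation): /n/ precedes the labial consonant /w/, so it assimilates in place to [m]. /tanwetenoj/ → tamwetenoj.
Rule 2 (final e-epenthesis): the form ends in the consonant /j/, so [e] is inserted word-finally. /tamwetenoj/ → tamwetenoje.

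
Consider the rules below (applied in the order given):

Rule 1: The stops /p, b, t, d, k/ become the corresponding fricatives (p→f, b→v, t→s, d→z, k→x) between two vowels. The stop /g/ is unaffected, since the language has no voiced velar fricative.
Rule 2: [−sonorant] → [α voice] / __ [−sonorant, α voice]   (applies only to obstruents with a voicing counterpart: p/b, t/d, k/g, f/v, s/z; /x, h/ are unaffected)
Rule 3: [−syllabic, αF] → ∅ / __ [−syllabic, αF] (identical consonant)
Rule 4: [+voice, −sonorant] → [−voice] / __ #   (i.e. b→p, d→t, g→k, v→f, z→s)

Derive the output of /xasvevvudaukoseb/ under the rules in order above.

Rule 1 (intervocalic spirantization): /d/ is a stop between vowels /u/ and /a/, so it spirantizes to the fricative [z]. /k/ is a stop between vowels /u/ and /o/, so it spirantizes to the fricative [x]. /xasvevvudaukoseb/ → xasvevvuzauxoseb.
Rule 2 (regressive voicing assimilation): /s/ precedes the voiced obstruent /v/, so it voices to [z] by assimilation. /xasvevvuzauxoseb/ → xazvevvuzauxoseb.
Rule 3 (degemination): /vv/ is a geminate; the first /v/ deletes. /xazvevvuzauxoseb/ → xazvevuzauxoseb.
Rule 4 (final devoicing): /b/ is a voiced obstruent in word-final position, so it devoices to [p]. /xazvevuzauxoseb/ → xazvevuzauxosep.

xazvevuzauxosep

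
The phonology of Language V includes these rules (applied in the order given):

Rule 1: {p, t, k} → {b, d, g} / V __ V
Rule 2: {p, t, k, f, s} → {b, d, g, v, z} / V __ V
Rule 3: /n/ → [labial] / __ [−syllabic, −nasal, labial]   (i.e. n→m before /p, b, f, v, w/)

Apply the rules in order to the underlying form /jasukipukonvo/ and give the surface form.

Rule 1 (intervocalic voicing): /k/ is a voiceless stop between vowels /u/ and /i/, so it voices to [g]. /p/ is a voiceless stop between vowels /i/ and /u/, so it voices to [b]. /k/ is a voiceless stop between vowels /u/ and /o/, so it voices to [g]. /jasukipukonvo/ → jasugibugonvo.
Rule 2 (intervocalic voicing): /s/ is a voiceless obstruent between vowels /a/ and /u/, so it voices to [z]. /jasugibugonvo/ → jazugibugonvo.
Rule 3 (nasal place assimilation): /n/ precedes the labial consonant /v/, so it assimilates in place to [m]. /jazugibugonvo/ → jazugibugomvo.

jazugibugomvo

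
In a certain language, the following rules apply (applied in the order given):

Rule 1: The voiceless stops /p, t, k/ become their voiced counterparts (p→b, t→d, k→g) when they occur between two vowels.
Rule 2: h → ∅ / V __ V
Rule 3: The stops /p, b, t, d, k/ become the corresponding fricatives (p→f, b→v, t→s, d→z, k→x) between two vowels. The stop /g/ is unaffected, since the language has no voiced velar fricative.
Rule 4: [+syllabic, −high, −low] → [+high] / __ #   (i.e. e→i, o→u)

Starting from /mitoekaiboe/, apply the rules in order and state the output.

Rule 1 (intervocalic voicing): /t/ is a voiceless stop between vowels /i/ and /o/, so it voices to [d]. /k/ is a voiceless stop between vowels /e/ and /a/, so it voices to [g]. /mitoekaiboe/ → midoegaiboe.
Rule 2 (intervocalic h-deletion): no segment meets the environment; /midoegaiboe/ is unchanged.
Rule 3 (intervocalic spirantization): /d/ is a stop between vowels /i/ and /o/, so it spirantizes to the fricative [z]. /b/ is a stop between vowels /i/ and /o/, so it spirantizes to the fricative [v]. /midoegaiboe/ → mizoegaivoe.
Rule 4 (final vowel raising): /e/ is a mid vowel in word-final position, so it raises to [i]. /mizoegaivoe/ → mizoegaivoi.

mizoegaivoi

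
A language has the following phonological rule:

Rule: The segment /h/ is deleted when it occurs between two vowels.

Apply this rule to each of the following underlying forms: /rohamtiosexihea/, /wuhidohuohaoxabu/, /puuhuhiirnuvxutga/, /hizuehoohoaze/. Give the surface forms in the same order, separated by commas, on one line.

/rohamtiosexihea/: /h/ occurs between vowels /o/ and /a/, so it deletes. /h/ occurs between vowels /i/ and /e/, so it deletes. → [roamtiosexiea].
/wuhidohuohaoxabu/: /h/ occurs between vowels /u/ and /i/, so it deletes. /h/ occurs between vowels /o/ and /u/, so it deletes. /h/ occurs between vowels /o/ and /a/, so it deletes. → [wuidouoaoxabu].
/puuhuhiirnuvxutga/: /h/ occurs between vowels /u/ and /u/, so it deletes. /h/ occurs between vowels /u/ and /i/, so it deletes. → [puuuiirnuvxutga].
/hizuehoohoaze/: /h/ occurs between vowels /e/ and /o/, so it deletes. /h/ occurs between vowels /o/ and /o/, so it deletes. → [hizueoooaze].

roamtiosexiea, wuidouoaoxabu, puuuiirnuvxutga, hizueoooaze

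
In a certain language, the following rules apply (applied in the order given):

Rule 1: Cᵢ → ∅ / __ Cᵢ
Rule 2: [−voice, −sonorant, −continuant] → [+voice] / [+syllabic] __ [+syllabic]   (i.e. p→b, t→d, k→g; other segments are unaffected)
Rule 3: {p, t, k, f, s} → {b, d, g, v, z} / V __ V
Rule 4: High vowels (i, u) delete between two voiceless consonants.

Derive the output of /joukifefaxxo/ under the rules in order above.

Rule 1 (degemination): /xx/ is a geminate; the first /x/ deletes. /joukifefaxxo/ → joukifefaxo.
Rule 2 (intervocalic voicing): /k/ is a voiceless stop between vowels /u/ and /i/, so it voices to [g]. /joukifefaxo/ → jougifefaxo.
Rule 3 (intervocalic voicing): /f/ is a voiceless obstruent between vowels /i/ and /e/, so it voices to [v]. /f/ is a voiceless obstruent between vowels /e/ and /a/, so it voices to [v]. /jougifefaxo/ → jougivevaxo.
Rule 4 (high vowel syncope): no segment meets the environment; /jougivevaxo/ is unchanged.

jougivevaxo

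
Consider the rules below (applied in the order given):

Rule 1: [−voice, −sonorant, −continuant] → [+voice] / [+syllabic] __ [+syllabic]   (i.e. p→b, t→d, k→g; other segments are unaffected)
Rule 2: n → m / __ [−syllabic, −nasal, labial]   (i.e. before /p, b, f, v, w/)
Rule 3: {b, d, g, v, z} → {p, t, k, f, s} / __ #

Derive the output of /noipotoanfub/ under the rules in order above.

Rule 1 (intervocalic voicing): /p/ is a voiceless stop between vowels /i/ and /o/, so it voices to [b]. /t/ is a voiceless stop between vowels /o/ and /o/, so it voices to [d]. /noipotoanfub/ → noibodoanfub.
Rule 2 (nasal place assimilation): /n/ precedes the labial consonant /f/, so it assimilates in place to [m]. /noibodoanfub/ → noibodoamfub.
Rule 3 (final devoicing): /b/ is a voiced obstruent in word-final position, so it devoices to [p]. /noibodoamfub/ → noibodoamfup.

noibodoamfup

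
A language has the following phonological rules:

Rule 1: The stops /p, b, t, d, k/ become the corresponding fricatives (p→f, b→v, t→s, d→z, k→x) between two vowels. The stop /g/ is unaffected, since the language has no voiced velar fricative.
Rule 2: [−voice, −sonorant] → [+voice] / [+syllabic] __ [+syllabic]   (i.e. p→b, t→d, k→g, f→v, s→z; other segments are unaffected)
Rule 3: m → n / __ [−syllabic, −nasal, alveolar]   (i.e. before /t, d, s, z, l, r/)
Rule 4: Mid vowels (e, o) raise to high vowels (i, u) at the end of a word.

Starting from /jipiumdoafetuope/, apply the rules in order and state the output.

Rule 1 (intervocalic spirantization): /p/ is a stop between vowels /i/ and /i/, so it spirantizes to the fricative [f]. /t/ is a stop between vowels /e/ and /u/, so it spirantizes to the fricative [s]. /p/ is a stop between vowels /o/ and /e/, so it spirantizes to the fricative [f]. /jipiumdoafetuope/ → jifiumdoafesuofe.
Rule 2 (intervocalic voicing): /f/ is a voiceless obstruent between vowels /i/ and /i/, so it voices to [v]. /f/ is a voiceless obstruent between vowels /a/ and /e/, so it voices to [v]. /s/ is a voiceless obstruent between vowels /e/ and /u/, so it voices to [z]. /f/ is a voiceless obstruent between vowels /o/ and /e/, so it voices to [v]. /jifiumdoafesuofe/ → jiviumdoavezuove.
Rule 3 (nasal place assimilation): /m/ precedes the alveolar consonant /d/, so it assimilates in place to [n]. /jiviumdoavezuove/ → jiviundoavezuove.
Rule 4 (final vowel raising): /e/ is a mid vowel in word-final position, so it raises to [i]. /jiviundoavezuove/ → jiviundoavezuovi.

jiviundoavezuovi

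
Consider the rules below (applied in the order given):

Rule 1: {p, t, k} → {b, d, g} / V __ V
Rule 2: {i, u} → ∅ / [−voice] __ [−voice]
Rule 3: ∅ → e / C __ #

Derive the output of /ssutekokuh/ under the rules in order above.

ssudegoguhe

Rule 1 (intervocalic voicing): /t/ is a voiceless stop between vowels /u/ and /e/, so it voices to [d]. /k/ is a voiceless stop between vowels /e/ and /o/, so it voices to [g]. /k/ is a voiceless stop between vowels /o/ and /u/, so it voices to [g]. /ssutekokuh/ → ssudegoguh.
Rule 2 (high vowel syncope): no segment meets the environment; /ssudegoguh/ is unchanged.
Rule 3 (final e-epenthesis): the form ends in the consonant /h/, so [e] is inserted word-finally. /ssudegoguh/ → ssudegoguhe.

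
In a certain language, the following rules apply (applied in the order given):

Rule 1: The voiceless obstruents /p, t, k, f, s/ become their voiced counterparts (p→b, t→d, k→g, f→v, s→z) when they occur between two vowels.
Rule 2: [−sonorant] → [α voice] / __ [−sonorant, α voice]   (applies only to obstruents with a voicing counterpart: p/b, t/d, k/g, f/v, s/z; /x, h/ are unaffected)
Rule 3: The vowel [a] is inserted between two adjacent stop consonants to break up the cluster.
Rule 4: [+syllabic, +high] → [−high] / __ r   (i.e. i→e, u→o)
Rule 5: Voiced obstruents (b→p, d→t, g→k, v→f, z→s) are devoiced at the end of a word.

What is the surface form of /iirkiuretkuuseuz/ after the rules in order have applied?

Rule 1 (intervocalic voicing): /s/ is a voiceless obstruent between vowels /u/ and /e/, so it voices to [z]. /iirkiuretkuuseuz/ → iirkiuretkuuzeuz.
Rule 2 (regressive voicing assimilation): no segment meets the environment; /iirkiuretkuuzeuz/ is unchanged.
Rule 3 (stop-cluster a-epenthesis): /t/ and /k/ form a stop–stop cluster, so [a] is inserted between them. /iirkiuretkuuzeuz/ → iirkiuretakuuzeuz.
Rule 4 (pre-rhotic lowering): /i/ is a high vowel immediately before /r/, so it lowers to [e]. /u/ is a high vowel immediately before /r/, so it lowers to [o]. /iirkiuretakuuzeuz/ → ierkioretakuuzeuz.
Rule 5 (final devoicing): /z/ is a voiced obstruent in word-final position, so it devoices to [s]. /ierkioretakuuzeuz/ → ierkioretakuuzeus.

ierkioretakuuzeus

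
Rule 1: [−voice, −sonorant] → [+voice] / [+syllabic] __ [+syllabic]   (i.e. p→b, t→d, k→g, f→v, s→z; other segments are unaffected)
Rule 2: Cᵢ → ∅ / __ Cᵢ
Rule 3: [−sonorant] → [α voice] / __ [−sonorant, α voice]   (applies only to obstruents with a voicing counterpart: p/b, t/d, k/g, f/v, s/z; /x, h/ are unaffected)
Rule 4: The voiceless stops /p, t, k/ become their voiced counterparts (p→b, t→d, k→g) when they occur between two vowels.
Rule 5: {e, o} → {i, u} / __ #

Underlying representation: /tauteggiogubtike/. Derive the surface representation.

Rule 1 (intervocalic voicing): /t/ is a voiceless obstruent between vowels /u/ and /e/, so it voices to [d]. /k/ is a voiceless obstruent between vowels /i/ and /e/, so it voices to [g]. /tauteggiogubtike/ → taudeggiogubtige.
Rule 2 (degemination): /gg/ is a geminate; the first /g/ deletes. /taudeggiogubtige/ → taudegiogubtige.
Rule 3 (regressive voicing assimilation): /b/ precedes the voiceless obstruent /t/, so it devoices to [p] by assimilation. /taudegiogubtige/ → taudegioguptige.
Rule 4 (intervocalic voicing): no segment meets the environment; /taudegioguptige/ is unchanged.
Rule 5 (final vowel raising): /e/ is a mid vowel in word-final position, so it raises to [i]. /taudegioguptige/ → taudegioguptigi.

taudegioguptigi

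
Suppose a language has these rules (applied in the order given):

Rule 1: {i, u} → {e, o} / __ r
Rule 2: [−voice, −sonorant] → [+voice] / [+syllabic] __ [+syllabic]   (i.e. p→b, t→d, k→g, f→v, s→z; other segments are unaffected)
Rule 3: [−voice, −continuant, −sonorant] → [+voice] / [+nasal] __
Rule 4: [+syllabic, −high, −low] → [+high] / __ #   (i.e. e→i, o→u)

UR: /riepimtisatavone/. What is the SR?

Rule 1 (pre-rhotic lowering): no segment meets the environment; /riepimtisatavone/ is unchanged.
Rule 2 (intervocalic voicing): /p/ is a voiceless obstruent between vowels /e/ and /i/, so it voices to [b]. /s/ is a voiceless obstruent between vowels /i/ and /a/, so it voices to [z]. /t/ is a voiceless obstruent between vowels /a/ and /a/, so it voices to [d]. /riepimtisatavone/ → riebimtizadavone.
Rule 3 (post-nasal voicing): /t/ is a voiceless stop immediately after the nasal /m/, so it voices to [d]. /riebimtizadavone/ → riebimdizadavone.
Rule 4 (final vowel raising): /e/ is a mid vowel in word-final position, so it raises to [i]. /riebimdizadavone/ → riebimdizadavoni.

riebimdizadavoni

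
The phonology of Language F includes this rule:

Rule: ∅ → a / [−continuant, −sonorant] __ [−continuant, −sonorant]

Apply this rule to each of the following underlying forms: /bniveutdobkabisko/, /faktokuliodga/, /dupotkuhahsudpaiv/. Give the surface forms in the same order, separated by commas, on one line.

/bniveutdobkabisko/: /t/ and /d/ form a stop–stop cluster, so [a] is inserted between them. /b/ and /k/ form a stop–stop cluster, so [a] is inserted between them. → [bniveutadobakabisko].
/faktokuliodga/: /k/ and /t/ form a stop–stop cluster, so [a] is inserted between them. /d/ and /g/ form a stop–stop cluster, so [a] is inserted between them. → [fakatokuliodaga].
/dupotkuhahsudpaiv/: /t/ and /k/ form a stop–stop cluster, so [a] is inserted between them. /d/ and /p/ form a stop–stop cluster, so [a] is inserted between them. → [dupotakuhahsudapaiv].

bniveutadobakabisko, fakatokuliodaga, dupotakuhahsudapaiv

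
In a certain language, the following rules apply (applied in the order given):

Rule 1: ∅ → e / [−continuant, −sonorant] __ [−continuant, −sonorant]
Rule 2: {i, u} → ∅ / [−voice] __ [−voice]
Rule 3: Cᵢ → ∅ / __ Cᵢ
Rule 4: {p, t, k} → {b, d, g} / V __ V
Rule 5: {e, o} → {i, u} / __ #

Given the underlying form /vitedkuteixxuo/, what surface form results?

Rule 1 (stop-cluster e-epenthesis): /d/ and /k/ form a stop–stop cluster, so [e] is inserted between them. /vitedkuteixxuo/ → vitedekuteixxuo.
Rule 2 (high vowel syncope): /u/ is a high vowel flanked by voiceless consonants /k/ and /t/, so it deletes. /vitedekuteixxuo/ → vitedekteixxuo.
Rule 3 (degemination): /xx/ is a geminate; the first /x/ deletes. /vitedekteixxuo/ → vitedekteixuo.
Rule 4 (intervocalic voicing): /t/ is a voiceless stop between vowels /i/ and /e/, so it voices to [d]. /vitedekteixuo/ → videdekteixuo.
Rule 5 (final vowel raising): /o/ is a mid vowel in word-final position, so it raises to [u]. /videdekteixuo/ → videdekteixuu.

videdekteixuu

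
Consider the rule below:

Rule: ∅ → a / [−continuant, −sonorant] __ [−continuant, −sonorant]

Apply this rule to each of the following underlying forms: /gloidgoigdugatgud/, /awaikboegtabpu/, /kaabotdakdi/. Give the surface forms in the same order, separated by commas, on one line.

/gloidgoigdugatgud/: /d/ and /g/ form a stop–stop cluster, so [a] is inserted between them. /g/ and /d/ form a stop–stop cluster, so [a] is inserted between them. /t/ and /g/ form a stop–stop cluster, so [a] is inserted between them. → [gloidagoigadugatagud].
/awaikboegtabpu/: /k/ and /b/ form a stop–stop cluster, so [a] is inserted between them. /g/ and /t/ form a stop–stop cluster, so [a] is inserted between them. /b/ and /p/ form a stop–stop cluster, so [a] is inserted between them. → [awaikaboegatabapu].
/kaabotdakdi/: /t/ and /d/ form a stop–stop cluster, so [a] is inserted between them. /k/ and /d/ form a stop–stop cluster, so [a] is inserted between them. → [kaabotadakadi].

gloidagoigadugatagud, awaikaboegatabapu, kaabotadakadi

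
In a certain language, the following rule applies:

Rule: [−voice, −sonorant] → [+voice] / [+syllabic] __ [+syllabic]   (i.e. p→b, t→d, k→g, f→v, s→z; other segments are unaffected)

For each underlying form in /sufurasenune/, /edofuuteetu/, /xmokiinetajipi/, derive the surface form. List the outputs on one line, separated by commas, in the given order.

/sufurasenune/: /f/ is a voiceless obstruent between vowels /u/ and /u/, so it voices to [v]. /s/ is a voiceless obstruent between vowels /a/ and /e/, so it voices to [z]. → [suvurazenune].
/edofuuteetu/: /f/ is a voiceless obstruent between vowels /o/ and /u/, so it voices to [v]. /t/ is a voiceless obstruent between vowels /u/ and /e/, so it voices to [d]. /t/ is a voiceless obstruent between vowels /e/ and /u/, so it voices to [d]. → [edovuudeedu].
/xmokiinetajipi/: /k/ is a voiceless obstruent between vowels /o/ and /i/, so it voices to [g]. /t/ is a voiceless obstruent between vowels /e/ and /a/, so it voices to [d]. /p/ is a voiceless obstruent between vowels /i/ and /i/, so it voices to [b]. → [xmogiinedajibi].

suvurazenune, edovuudeedu, xmogiinedajibi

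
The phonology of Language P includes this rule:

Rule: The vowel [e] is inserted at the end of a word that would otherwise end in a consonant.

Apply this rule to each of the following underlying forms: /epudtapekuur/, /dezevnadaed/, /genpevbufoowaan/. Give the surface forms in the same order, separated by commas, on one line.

epudtapekuure, dezevnadaede, genpevbufoowaane

/epudtapekuur/: the form ends in the consonant /r/, so [e] is inserted word-finally. → [epudtapekuure].
/dezevnadaed/: the form ends in the consonant /d/, so [e] is inserted word-finally. → [dezevnadaede].
/genpevbufoowaan/: the form ends in the consonant /n/, so [e] is inserted word-finally. → [genpevbufoowaane].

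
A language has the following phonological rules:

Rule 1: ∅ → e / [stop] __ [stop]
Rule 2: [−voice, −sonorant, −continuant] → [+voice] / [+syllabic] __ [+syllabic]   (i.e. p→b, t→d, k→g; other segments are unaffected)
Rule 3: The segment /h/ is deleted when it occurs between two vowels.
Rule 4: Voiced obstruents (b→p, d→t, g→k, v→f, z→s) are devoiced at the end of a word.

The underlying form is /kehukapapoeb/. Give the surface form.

Rule 1 (stop-cluster e-epenthesis): no segment meets the environment; /kehukapapoeb/ is unchanged.
Rule 2 (intervocalic voicing): /k/ is a voiceless stop between vowels /u/ and /a/, so it voices to [g]. /p/ is a voiceless stop between vowels /a/ and /a/, so it voices to [b]. /p/ is a voiceless stop between vowels /a/ and /o/, so it voices to [b]. /kehukapapoeb/ → kehugababoeb.
Rule 3 (intervocalic h-deletion): /h/ occurs between vowels /e/ and /u/, so it deletes. /kehugababoeb/ → keugababoeb.
Rule 4 (final devoicing): /b/ is a voiced obstruent in word-final position, so it devoices to [p]. /keugababoeb/ → keugababoep.

keugababoep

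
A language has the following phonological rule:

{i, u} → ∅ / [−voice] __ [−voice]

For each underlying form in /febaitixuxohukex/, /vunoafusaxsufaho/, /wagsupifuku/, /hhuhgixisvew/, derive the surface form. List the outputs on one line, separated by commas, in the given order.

/febaitixuxohukex/: /i/ is a high vowel flanked by voiceless consonants /t/ and /x/, so it deletes. /u/ is a high vowel flanked by voiceless consonants /x/ and /x/, so it deletes. /u/ is a high vowel flanked by voiceless consonants /h/ and /k/, so it deletes. → [febaitxxohkex].
/vunoafusaxsufaho/: /u/ is a high vowel flanked by voiceless consonants /f/ and /s/, so it deletes. /u/ is a high vowel flanked by voiceless consonants /s/ and /f/, so it deletes. → [vunoafsaxsfaho].
/wagsupifuku/: /u/ is a high vowel flanked by voiceless consonants /s/ and /p/, so it deletes. /i/ is a high vowel flanked by voiceless consonants /p/ and /f/, so it deletes. /u/ is a high vowel flanked by voiceless consonants /f/ and /k/, so it deletes. → [wagspfku].
/hhuhgixisvew/: /u/ is a high vowel flanked by voiceless consonants /h/ and /h/, so it deletes. /i/ is a high vowel flanked by voiceless consonants /x/ and /s/, so it deletes. → [hhhgixsvew].

febaitxxohkex, vunoafsaxsfaho, wagspfku, hhhgixsvew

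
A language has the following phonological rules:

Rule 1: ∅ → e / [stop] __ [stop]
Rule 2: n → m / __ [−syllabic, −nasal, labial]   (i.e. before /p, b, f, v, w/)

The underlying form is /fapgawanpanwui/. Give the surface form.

fapegawampamwui

Rule 1 (stop-cluster e-epenthesis): /p/ and /g/ form a stop–stop cluster, so [e] is inserted between them. /fapgawanpanwui/ → fapegawanpanwui.
Rule 2 (nasal place assimilation): /n/ precedes the labial consonant /p/, so it assimilates in place to [m]. /n/ precedes the labial consonant /w/, so it assimilates in place to [m]. /fapegawanpanwui/ → fapegawampamwui.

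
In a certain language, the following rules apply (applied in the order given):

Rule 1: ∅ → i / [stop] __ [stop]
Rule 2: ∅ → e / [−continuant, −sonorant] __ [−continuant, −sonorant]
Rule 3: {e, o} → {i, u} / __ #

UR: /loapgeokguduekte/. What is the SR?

Rule 1 (stop-cluster i-epenthesis): /p/ and /g/ form a stop–stop cluster, so [i] is inserted between them. /k/ and /g/ form a stop–stop cluster, so [i] is inserted between them. /k/ and /t/ form a stop–stop cluster, so [i] is inserted between them. /loapgeokguduekte/ → loapigeokiguduekite.
Rule 2 (stop-cluster e-epenthesis): no segment meets the environment; /loapigeokiguduekite/ is unchanged.
Rule 3 (final vowel raising): /e/ is a mid vowel in word-final position, so it raises to [i]. /loapigeokiguduekite/ → loapigeokiguduekiti.

loapigeokiguduekiti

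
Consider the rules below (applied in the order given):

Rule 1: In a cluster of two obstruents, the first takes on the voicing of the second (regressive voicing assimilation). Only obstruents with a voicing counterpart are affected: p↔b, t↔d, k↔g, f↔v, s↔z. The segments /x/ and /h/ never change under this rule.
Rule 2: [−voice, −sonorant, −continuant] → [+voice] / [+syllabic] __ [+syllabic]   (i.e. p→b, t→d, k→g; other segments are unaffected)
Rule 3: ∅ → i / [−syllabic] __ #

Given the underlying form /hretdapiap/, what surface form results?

Rule 1 (regressive voicing assimilation): /t/ precedes the voiced obstruent /d/, so it voices to [d] by assimilation. /hretdapiap/ → hreddapiap.
Rule 2 (intervocalic voicing): /p/ is a voiceless stop between vowels /a/ and /i/, so it voices to [b]. /hreddapiap/ → hreddabiap.
Rule 3 (final i-epenthesis): the form ends in the consonant /p/, so [i] is inserted word-finally. /hreddabiap/ → hreddabiapi.

hreddabiapi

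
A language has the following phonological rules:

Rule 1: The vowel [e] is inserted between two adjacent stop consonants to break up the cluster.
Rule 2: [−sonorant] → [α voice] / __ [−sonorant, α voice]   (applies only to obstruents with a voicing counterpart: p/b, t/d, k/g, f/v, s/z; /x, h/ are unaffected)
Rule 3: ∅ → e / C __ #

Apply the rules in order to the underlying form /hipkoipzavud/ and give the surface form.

hipekoibzavude

Rule 1 (stop-cluster e-epenthesis): /p/ and /k/ form a stop–stop cluster, so [e] is inserted between them. /hipkoipzavud/ → hipekoipzavud.
Rule 2 (regressive voicing assimilation): /p/ precedes the voiced obstruent /z/, so it voices to [b] by assimilation. /hipekoipzavud/ → hipekoibzavud.
Rule 3 (final e-epenthesis): the form ends in the consonant /d/, so [e] is inserted word-finally. /hipekoibzavud/ → hipekoibzavude.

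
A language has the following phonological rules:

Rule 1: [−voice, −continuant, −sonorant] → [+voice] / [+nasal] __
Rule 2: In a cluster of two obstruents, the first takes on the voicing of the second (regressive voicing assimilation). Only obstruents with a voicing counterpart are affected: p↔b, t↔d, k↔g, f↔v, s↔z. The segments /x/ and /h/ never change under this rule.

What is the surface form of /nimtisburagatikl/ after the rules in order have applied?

Rule 1 (post-nasal voicing): /t/ is a voiceless stop immediately after the nasal /m/, so it voices to [d]. /nimtisburagatikl/ → nimdisburagatikl.
Rule 2 (regressive voicing assimilation): /s/ precedes the voiced obstruent /b/, so it voices to [z] by assimilation. /nimdisburagatikl/ → nimdizburagatikl.

nimdizburagatikl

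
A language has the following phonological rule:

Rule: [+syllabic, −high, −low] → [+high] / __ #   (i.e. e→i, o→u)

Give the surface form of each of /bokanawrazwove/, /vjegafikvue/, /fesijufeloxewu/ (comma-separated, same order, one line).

/bokanawrazwove/: /e/ is a mid vowel in word-final position, so it raises to [i]. → [bokanawrazwovi].
/vjegafikvue/: /e/ is a mid vowel in word-final position, so it raises to [i]. → [vjegafikvui].
/fesijufeloxewu/: the rule's environment is not met; surfaces unchanged as [fesijufeloxewu].

bokanawrazwovi, vjegafikvui, fesijufeloxewu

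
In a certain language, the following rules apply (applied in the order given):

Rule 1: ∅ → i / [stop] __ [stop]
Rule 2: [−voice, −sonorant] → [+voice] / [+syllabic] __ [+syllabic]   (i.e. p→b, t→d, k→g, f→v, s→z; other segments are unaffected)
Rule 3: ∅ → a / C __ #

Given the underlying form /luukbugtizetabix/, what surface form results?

Rule 1 (stop-cluster i-epenthesis): /k/ and /b/ form a stop–stop cluster, so [i] is inserted between them. /g/ and /t/ form a stop–stop cluster, so [i] is inserted between them. /luukbugtizetabix/ → luukibugitizetabix.
Rule 2 (intervocalic voicing): /k/ is a voiceless obstruent between vowels /u/ and /i/, so it voices to [g]. /t/ is a voiceless obstruent between vowels /i/ and /i/, so it voices to [d]. /t/ is a voiceless obstruent between vowels /e/ and /a/, so it voices to [d]. /luukibugitizetabix/ → luugibugidizedabix.
Rule 3 (final a-epenthesis): the form ends in the consonant /x/, so [a] is inserted word-finally. /luugibugidizedabix/ → luugibugidizedabixa.

luugibugidizedabixa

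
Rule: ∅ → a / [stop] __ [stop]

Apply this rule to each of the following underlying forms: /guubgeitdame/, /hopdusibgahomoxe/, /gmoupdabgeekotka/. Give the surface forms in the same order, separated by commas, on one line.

guubageitadame, hopadusibagahomoxe, gmoupadabageekotaka

/guubgeitdame/: /b/ and /g/ form a stop–stop cluster, so [a] is inserted between them. /t/ and /d/ form a stop–stop cluster, so [a] is inserted between them. → [guubageitadame].
/hopdusibgahomoxe/: /p/ and /d/ form a stop–stop cluster, so [a] is inserted between them. /b/ and /g/ form a stop–stop cluster, so [a] is inserted between them. → [hopadusibagahomoxe].
/gmoupdabgeekotka/: /p/ and /d/ form a stop–stop cluster, so [a] is inserted between them. /b/ and /g/ form a stop–stop cluster, so [a] is inserted between them. /t/ and /k/ form a stop–stop cluster, so [a] is inserted between them. → [gmoupadabageekotaka].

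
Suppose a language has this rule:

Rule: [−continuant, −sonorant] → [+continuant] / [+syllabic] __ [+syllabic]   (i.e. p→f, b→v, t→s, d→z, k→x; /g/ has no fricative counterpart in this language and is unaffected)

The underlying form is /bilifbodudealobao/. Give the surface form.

/d/ is a stop between vowels /o/ and /u/, so it spirantizes to the fricative [z].
/d/ is a stop between vowels /u/ and /e/, so it spirantizes to the fricative [z].
/b/ is a stop between vowels /o/ and /a/, so it spirantizes to the fricative [v].
The other instances of /b/ do not occur in the required environment and remain unchanged.
Surface form: [bilifbozuzealovao].

bilifbozuzealovao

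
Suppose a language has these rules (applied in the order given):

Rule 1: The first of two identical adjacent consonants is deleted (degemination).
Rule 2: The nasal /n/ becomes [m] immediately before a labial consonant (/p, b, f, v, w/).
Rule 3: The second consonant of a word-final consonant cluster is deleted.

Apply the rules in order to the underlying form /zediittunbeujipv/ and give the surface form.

Rule 1 (degemination): /tt/ is a geminate; the first /t/ deletes. /zediittunbeujipv/ → zediitunbeujipv.
Rule 2 (nasal place assimilation): /n/ precedes the labial consonant /b/, so it assimilates in place to [m]. /zediitunbeujipv/ → zediitumbeujipv.
Rule 3 (final cluster simplification): /v/ is the second consonant of a word-final cluster /pv/, so it deletes. /zediitumbeujipv/ → zediitumbeujip.

zediitumbeujip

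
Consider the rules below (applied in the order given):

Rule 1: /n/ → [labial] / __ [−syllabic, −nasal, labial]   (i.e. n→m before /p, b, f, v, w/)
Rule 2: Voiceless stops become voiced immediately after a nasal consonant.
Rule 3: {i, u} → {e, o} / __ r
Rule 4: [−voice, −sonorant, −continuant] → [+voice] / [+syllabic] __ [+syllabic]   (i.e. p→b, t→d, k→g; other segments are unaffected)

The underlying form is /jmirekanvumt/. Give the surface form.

Rule 1 (nasal place assimilation): /n/ precedes the labial consonant /v/, so it assimilates in place to [m]. /jmirekanvumt/ → jmirekamvumt.
Rule 2 (post-nasal voicing): /t/ is a voiceless stop immediately after the nasal /m/, so it voices to [d]. /jmirekamvumt/ → jmirekamvumd.
Rule 3 (pre-rhotic lowering): /i/ is a high vowel immediately before /r/, so it lowers to [e]. /jmirekamvumd/ → jmerekamvumd.
Rule 4 (intervocalic voicing): /k/ is a voiceless stop between vowels /e/ and /a/, so it voices to [g]. /jmerekamvumd/ → jmeregamvumd.

jmeregamvumd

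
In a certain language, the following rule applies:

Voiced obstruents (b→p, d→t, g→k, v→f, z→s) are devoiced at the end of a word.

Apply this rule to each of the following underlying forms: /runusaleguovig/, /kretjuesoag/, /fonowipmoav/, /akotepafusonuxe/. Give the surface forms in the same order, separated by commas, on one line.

runusaleguovik, kretjuesoak, fonowipmoaf, akotepafusonuxe

/runusaleguovig/: /g/ is a voiced obstruent in word-final position, so it devoices to [k]. → [runusaleguovik].
/kretjuesoag/: /g/ is a voiced obstruent in word-final position, so it devoices to [k]. → [kretjuesoak].
/fonowipmoav/: /v/ is a voiced obstruent in word-final position, so it devoices to [f]. → [fonowipmoaf].
/akotepafusonuxe/: the rule's environment is not met; surfaces unchanged as [akotepafusonuxe].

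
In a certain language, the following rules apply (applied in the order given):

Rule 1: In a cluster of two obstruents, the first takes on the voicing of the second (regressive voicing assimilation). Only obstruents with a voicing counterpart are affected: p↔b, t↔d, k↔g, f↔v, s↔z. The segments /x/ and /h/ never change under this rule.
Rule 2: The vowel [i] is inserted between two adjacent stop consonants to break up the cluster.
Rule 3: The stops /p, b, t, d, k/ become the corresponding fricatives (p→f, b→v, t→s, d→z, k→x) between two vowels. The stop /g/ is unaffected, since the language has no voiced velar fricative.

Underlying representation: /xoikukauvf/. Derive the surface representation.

xoixuxauff

Rule 1 (regressive voicing assimilation): /v/ precedes the voiceless obstruent /f/, so it devoices to [f] by assimilation. /xoikukauvf/ → xoikukauff.
Rule 2 (stop-cluster i-epenthesis): no segment meets the environment; /xoikukauff/ is unchanged.
Rule 3 (intervocalic spirantization): /k/ is a stop between vowels /i/ and /u/, so it spirantizes to the fricative [x]. /k/ is a stop between vowels /u/ and /a/, so it spirantizes to the fricative [x]. /xoikukauff/ → xoixuxauff.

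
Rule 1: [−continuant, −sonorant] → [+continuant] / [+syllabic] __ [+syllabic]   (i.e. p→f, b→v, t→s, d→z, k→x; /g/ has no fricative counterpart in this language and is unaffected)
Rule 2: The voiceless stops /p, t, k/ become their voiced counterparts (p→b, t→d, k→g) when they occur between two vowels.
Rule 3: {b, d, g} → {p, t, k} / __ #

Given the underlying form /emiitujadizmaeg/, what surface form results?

emiisujazizmaek

Rule 1 (intervocalic spirantization): /t/ is a stop between vowels /i/ and /u/, so it spirantizes to the fricative [s]. /d/ is a stop between vowels /a/ and /i/, so it spirantizes to the fricative [z]. /emiitujadizmaeg/ → emiisujazizmaeg.
Rule 2 (intervocalic voicing): no segment meets the environment; /emiisujazizmaeg/ is unchanged.
Rule 3 (final devoicing): /g/ is a voiced stop in word-final position, so it devoices to [k]. /emiisujazizmaeg/ → emiisujazizmaek.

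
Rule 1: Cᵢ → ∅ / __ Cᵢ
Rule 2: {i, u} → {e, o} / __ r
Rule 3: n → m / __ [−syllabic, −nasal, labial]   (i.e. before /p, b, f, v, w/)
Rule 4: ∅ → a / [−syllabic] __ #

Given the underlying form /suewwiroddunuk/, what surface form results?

Rule 1 (degemination): /ww/ is a geminate; the first /w/ deletes. /dd/ is a geminate; the first /d/ deletes. /suewwiroddunuk/ → suewirodunuk.
Rule 2 (pre-rhotic lowering): /i/ is a high vowel immediately before /r/, so it lowers to [e]. /suewirodunuk/ → suewerodunuk.
Rule 3 (nasal place assimilation): no segment meets the environment; /suewerodunuk/ is unchanged.
Rule 4 (final a-epenthesis): the form ends in the consonant /k/, so [a] is inserted word-finally. /suewerodunuk/ → suewerodunuka.

suewerodunuka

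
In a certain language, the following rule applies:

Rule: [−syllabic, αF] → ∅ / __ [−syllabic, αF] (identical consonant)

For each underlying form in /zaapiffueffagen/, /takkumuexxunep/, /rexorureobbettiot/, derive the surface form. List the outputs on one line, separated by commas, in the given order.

zaapifuefagen, takumuexunep, rexorureobetiot

/zaapiffueffagen/: /ff/ is a geminate; the first /f/ deletes. /ff/ is a geminate; the first /f/ deletes. → [zaapifuefagen].
/takkumuexxunep/: /kk/ is a geminate; the first /k/ deletes. /xx/ is a geminate; the first /x/ deletes. → [takumuexunep].
/rexorureobbettiot/: /bb/ is a geminate; the first /b/ deletes. /tt/ is a geminate; the first /t/ deletes. → [rexorureobetiot].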